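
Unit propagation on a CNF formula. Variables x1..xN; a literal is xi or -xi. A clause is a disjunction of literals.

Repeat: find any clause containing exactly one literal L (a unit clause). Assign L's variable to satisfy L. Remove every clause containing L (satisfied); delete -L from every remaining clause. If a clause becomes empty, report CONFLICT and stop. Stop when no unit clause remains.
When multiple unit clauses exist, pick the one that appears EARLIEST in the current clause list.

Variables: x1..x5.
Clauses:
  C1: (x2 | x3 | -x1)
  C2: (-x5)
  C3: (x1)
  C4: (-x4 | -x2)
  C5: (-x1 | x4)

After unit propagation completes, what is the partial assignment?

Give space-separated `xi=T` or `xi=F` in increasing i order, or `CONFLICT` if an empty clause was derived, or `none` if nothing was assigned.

Answer: x1=T x2=F x3=T x4=T x5=F

Derivation:
unit clause [-5] forces x5=F; simplify:
  satisfied 1 clause(s); 4 remain; assigned so far: [5]
unit clause [1] forces x1=T; simplify:
  drop -1 from [2, 3, -1] -> [2, 3]
  drop -1 from [-1, 4] -> [4]
  satisfied 1 clause(s); 3 remain; assigned so far: [1, 5]
unit clause [4] forces x4=T; simplify:
  drop -4 from [-4, -2] -> [-2]
  satisfied 1 clause(s); 2 remain; assigned so far: [1, 4, 5]
unit clause [-2] forces x2=F; simplify:
  drop 2 from [2, 3] -> [3]
  satisfied 1 clause(s); 1 remain; assigned so far: [1, 2, 4, 5]
unit clause [3] forces x3=T; simplify:
  satisfied 1 clause(s); 0 remain; assigned so far: [1, 2, 3, 4, 5]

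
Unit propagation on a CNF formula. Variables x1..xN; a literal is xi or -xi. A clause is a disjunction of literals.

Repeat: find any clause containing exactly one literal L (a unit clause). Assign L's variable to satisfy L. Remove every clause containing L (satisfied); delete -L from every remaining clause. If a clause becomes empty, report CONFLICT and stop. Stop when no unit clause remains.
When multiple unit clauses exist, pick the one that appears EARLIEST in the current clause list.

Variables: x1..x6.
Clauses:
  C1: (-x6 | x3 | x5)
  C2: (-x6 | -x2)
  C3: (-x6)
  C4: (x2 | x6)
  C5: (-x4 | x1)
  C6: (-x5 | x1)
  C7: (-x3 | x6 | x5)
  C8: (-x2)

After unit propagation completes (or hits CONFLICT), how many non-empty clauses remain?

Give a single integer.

Answer: 3

Derivation:
unit clause [-6] forces x6=F; simplify:
  drop 6 from [2, 6] -> [2]
  drop 6 from [-3, 6, 5] -> [-3, 5]
  satisfied 3 clause(s); 5 remain; assigned so far: [6]
unit clause [2] forces x2=T; simplify:
  drop -2 from [-2] -> [] (empty!)
  satisfied 1 clause(s); 4 remain; assigned so far: [2, 6]
CONFLICT (empty clause)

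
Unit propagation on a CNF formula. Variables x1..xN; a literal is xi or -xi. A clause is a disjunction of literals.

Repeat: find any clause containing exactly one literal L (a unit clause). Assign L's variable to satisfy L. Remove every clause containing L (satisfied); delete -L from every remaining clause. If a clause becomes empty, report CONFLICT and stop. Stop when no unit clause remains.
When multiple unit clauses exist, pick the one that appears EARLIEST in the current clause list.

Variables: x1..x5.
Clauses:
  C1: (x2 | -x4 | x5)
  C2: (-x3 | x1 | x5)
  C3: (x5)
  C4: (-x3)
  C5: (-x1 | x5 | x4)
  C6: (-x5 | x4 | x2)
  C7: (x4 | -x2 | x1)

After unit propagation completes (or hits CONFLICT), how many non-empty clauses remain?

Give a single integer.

unit clause [5] forces x5=T; simplify:
  drop -5 from [-5, 4, 2] -> [4, 2]
  satisfied 4 clause(s); 3 remain; assigned so far: [5]
unit clause [-3] forces x3=F; simplify:
  satisfied 1 clause(s); 2 remain; assigned so far: [3, 5]

Answer: 2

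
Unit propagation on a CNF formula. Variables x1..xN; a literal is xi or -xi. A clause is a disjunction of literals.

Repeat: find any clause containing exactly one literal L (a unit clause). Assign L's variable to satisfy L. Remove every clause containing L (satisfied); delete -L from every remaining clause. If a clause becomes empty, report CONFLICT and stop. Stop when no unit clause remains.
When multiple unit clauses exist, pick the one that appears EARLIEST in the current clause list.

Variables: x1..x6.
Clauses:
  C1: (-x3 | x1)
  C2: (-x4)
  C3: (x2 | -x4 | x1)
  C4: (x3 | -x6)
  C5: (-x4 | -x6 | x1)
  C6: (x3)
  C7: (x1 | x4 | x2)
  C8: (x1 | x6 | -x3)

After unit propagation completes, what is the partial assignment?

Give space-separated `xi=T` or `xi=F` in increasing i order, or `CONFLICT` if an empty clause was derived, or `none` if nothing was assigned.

unit clause [-4] forces x4=F; simplify:
  drop 4 from [1, 4, 2] -> [1, 2]
  satisfied 3 clause(s); 5 remain; assigned so far: [4]
unit clause [3] forces x3=T; simplify:
  drop -3 from [-3, 1] -> [1]
  drop -3 from [1, 6, -3] -> [1, 6]
  satisfied 2 clause(s); 3 remain; assigned so far: [3, 4]
unit clause [1] forces x1=T; simplify:
  satisfied 3 clause(s); 0 remain; assigned so far: [1, 3, 4]

Answer: x1=T x3=T x4=F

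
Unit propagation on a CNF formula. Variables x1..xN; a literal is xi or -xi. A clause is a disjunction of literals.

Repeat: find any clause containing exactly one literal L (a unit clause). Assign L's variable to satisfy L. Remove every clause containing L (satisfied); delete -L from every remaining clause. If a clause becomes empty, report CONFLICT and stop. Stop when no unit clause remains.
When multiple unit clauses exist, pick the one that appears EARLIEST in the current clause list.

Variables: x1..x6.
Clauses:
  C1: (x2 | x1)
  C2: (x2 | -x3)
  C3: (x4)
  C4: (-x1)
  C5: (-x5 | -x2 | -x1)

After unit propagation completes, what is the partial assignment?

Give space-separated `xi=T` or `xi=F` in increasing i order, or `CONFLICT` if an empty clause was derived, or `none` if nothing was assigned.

unit clause [4] forces x4=T; simplify:
  satisfied 1 clause(s); 4 remain; assigned so far: [4]
unit clause [-1] forces x1=F; simplify:
  drop 1 from [2, 1] -> [2]
  satisfied 2 clause(s); 2 remain; assigned so far: [1, 4]
unit clause [2] forces x2=T; simplify:
  satisfied 2 clause(s); 0 remain; assigned so far: [1, 2, 4]

Answer: x1=F x2=T x4=T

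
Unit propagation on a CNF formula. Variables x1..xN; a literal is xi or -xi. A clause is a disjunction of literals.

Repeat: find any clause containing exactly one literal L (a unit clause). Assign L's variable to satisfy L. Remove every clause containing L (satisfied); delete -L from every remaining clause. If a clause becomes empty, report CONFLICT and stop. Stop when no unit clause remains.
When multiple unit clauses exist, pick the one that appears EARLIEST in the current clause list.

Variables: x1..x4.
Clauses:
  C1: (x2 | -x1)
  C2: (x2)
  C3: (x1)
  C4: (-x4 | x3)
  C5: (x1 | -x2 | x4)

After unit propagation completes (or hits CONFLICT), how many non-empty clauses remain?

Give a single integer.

unit clause [2] forces x2=T; simplify:
  drop -2 from [1, -2, 4] -> [1, 4]
  satisfied 2 clause(s); 3 remain; assigned so far: [2]
unit clause [1] forces x1=T; simplify:
  satisfied 2 clause(s); 1 remain; assigned so far: [1, 2]

Answer: 1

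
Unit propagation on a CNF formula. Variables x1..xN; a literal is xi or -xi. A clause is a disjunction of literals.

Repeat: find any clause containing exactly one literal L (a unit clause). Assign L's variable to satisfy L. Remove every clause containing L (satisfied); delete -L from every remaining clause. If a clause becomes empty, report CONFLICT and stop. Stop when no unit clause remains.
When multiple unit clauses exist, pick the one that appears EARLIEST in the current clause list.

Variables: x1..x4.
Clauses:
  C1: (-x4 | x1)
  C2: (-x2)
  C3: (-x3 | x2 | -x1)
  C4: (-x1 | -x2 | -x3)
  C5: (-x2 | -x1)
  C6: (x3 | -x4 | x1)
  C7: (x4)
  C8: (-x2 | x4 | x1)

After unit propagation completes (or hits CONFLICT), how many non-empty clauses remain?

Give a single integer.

unit clause [-2] forces x2=F; simplify:
  drop 2 from [-3, 2, -1] -> [-3, -1]
  satisfied 4 clause(s); 4 remain; assigned so far: [2]
unit clause [4] forces x4=T; simplify:
  drop -4 from [-4, 1] -> [1]
  drop -4 from [3, -4, 1] -> [3, 1]
  satisfied 1 clause(s); 3 remain; assigned so far: [2, 4]
unit clause [1] forces x1=T; simplify:
  drop -1 from [-3, -1] -> [-3]
  satisfied 2 clause(s); 1 remain; assigned so far: [1, 2, 4]
unit clause [-3] forces x3=F; simplify:
  satisfied 1 clause(s); 0 remain; assigned so far: [1, 2, 3, 4]

Answer: 0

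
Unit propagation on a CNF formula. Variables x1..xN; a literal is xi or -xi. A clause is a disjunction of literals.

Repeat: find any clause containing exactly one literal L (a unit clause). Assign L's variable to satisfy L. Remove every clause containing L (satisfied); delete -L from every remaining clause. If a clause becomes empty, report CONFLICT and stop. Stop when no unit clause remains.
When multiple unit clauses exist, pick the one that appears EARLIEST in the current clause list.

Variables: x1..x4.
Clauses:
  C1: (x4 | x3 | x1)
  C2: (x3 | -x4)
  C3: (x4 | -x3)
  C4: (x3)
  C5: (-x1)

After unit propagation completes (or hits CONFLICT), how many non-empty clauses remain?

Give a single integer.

Answer: 0

Derivation:
unit clause [3] forces x3=T; simplify:
  drop -3 from [4, -3] -> [4]
  satisfied 3 clause(s); 2 remain; assigned so far: [3]
unit clause [4] forces x4=T; simplify:
  satisfied 1 clause(s); 1 remain; assigned so far: [3, 4]
unit clause [-1] forces x1=F; simplify:
  satisfied 1 clause(s); 0 remain; assigned so far: [1, 3, 4]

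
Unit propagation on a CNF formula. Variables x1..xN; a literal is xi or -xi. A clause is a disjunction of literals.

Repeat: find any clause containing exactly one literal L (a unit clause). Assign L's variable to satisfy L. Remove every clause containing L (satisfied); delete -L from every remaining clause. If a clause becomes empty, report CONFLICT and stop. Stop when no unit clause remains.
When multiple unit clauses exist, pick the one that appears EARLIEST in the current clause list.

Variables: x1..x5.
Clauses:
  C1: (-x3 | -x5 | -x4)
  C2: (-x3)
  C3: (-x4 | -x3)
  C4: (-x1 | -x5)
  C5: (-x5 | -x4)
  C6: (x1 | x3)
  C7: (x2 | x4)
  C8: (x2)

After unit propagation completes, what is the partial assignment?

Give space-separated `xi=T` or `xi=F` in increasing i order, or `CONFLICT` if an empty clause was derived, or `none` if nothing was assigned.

Answer: x1=T x2=T x3=F x5=F

Derivation:
unit clause [-3] forces x3=F; simplify:
  drop 3 from [1, 3] -> [1]
  satisfied 3 clause(s); 5 remain; assigned so far: [3]
unit clause [1] forces x1=T; simplify:
  drop -1 from [-1, -5] -> [-5]
  satisfied 1 clause(s); 4 remain; assigned so far: [1, 3]
unit clause [-5] forces x5=F; simplify:
  satisfied 2 clause(s); 2 remain; assigned so far: [1, 3, 5]
unit clause [2] forces x2=T; simplify:
  satisfied 2 clause(s); 0 remain; assigned so far: [1, 2, 3, 5]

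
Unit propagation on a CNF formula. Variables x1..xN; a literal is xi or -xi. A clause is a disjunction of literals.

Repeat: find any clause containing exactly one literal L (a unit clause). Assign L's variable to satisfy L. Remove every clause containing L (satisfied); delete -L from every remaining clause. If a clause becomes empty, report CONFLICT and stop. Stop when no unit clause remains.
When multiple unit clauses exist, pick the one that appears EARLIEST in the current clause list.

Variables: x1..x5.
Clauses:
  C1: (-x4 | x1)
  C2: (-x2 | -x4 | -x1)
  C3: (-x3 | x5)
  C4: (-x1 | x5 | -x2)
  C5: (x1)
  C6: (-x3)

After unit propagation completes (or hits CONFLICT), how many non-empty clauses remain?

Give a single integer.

unit clause [1] forces x1=T; simplify:
  drop -1 from [-2, -4, -1] -> [-2, -4]
  drop -1 from [-1, 5, -2] -> [5, -2]
  satisfied 2 clause(s); 4 remain; assigned so far: [1]
unit clause [-3] forces x3=F; simplify:
  satisfied 2 clause(s); 2 remain; assigned so far: [1, 3]

Answer: 2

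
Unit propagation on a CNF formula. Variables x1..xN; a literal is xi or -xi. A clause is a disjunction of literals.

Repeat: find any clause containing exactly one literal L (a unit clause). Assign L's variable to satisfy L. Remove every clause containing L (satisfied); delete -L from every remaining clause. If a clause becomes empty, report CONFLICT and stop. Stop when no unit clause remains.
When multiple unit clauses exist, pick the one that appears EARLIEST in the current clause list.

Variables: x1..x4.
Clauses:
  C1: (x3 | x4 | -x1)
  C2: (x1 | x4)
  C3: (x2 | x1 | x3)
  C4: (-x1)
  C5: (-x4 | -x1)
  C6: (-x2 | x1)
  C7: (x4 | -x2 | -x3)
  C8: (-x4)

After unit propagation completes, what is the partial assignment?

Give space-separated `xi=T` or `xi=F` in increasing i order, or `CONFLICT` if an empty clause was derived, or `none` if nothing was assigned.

Answer: CONFLICT

Derivation:
unit clause [-1] forces x1=F; simplify:
  drop 1 from [1, 4] -> [4]
  drop 1 from [2, 1, 3] -> [2, 3]
  drop 1 from [-2, 1] -> [-2]
  satisfied 3 clause(s); 5 remain; assigned so far: [1]
unit clause [4] forces x4=T; simplify:
  drop -4 from [-4] -> [] (empty!)
  satisfied 2 clause(s); 3 remain; assigned so far: [1, 4]
CONFLICT (empty clause)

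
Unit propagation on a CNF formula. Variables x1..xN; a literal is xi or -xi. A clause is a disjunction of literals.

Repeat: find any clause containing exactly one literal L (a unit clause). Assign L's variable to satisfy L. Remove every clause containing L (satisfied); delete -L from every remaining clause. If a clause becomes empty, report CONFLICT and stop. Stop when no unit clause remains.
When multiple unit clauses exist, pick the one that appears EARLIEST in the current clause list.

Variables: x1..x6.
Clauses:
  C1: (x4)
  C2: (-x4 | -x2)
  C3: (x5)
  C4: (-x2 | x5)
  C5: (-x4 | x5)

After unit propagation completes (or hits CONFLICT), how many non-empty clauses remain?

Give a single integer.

unit clause [4] forces x4=T; simplify:
  drop -4 from [-4, -2] -> [-2]
  drop -4 from [-4, 5] -> [5]
  satisfied 1 clause(s); 4 remain; assigned so far: [4]
unit clause [-2] forces x2=F; simplify:
  satisfied 2 clause(s); 2 remain; assigned so far: [2, 4]
unit clause [5] forces x5=T; simplify:
  satisfied 2 clause(s); 0 remain; assigned so far: [2, 4, 5]

Answer: 0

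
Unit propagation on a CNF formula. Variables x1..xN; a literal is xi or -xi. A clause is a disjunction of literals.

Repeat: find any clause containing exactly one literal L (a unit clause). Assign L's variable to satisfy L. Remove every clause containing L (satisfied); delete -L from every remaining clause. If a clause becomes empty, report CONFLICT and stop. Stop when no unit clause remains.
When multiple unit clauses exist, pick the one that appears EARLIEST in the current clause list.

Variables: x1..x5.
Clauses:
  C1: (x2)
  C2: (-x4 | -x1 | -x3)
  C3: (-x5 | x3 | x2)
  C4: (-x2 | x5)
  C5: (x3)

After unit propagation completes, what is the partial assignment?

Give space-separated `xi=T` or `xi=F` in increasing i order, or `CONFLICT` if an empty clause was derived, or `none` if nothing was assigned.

Answer: x2=T x3=T x5=T

Derivation:
unit clause [2] forces x2=T; simplify:
  drop -2 from [-2, 5] -> [5]
  satisfied 2 clause(s); 3 remain; assigned so far: [2]
unit clause [5] forces x5=T; simplify:
  satisfied 1 clause(s); 2 remain; assigned so far: [2, 5]
unit clause [3] forces x3=T; simplify:
  drop -3 from [-4, -1, -3] -> [-4, -1]
  satisfied 1 clause(s); 1 remain; assigned so far: [2, 3, 5]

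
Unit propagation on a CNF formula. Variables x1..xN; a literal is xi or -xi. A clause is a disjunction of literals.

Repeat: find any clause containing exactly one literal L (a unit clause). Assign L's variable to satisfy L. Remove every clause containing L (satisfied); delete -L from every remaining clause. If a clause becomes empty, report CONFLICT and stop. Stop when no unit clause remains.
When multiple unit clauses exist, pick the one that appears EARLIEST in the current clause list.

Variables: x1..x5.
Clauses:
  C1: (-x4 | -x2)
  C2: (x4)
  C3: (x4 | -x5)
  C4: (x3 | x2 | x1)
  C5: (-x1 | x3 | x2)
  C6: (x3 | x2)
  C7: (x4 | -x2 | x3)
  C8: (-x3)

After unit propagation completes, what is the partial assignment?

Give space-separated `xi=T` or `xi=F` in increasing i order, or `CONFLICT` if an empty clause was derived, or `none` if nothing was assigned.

unit clause [4] forces x4=T; simplify:
  drop -4 from [-4, -2] -> [-2]
  satisfied 3 clause(s); 5 remain; assigned so far: [4]
unit clause [-2] forces x2=F; simplify:
  drop 2 from [3, 2, 1] -> [3, 1]
  drop 2 from [-1, 3, 2] -> [-1, 3]
  drop 2 from [3, 2] -> [3]
  satisfied 1 clause(s); 4 remain; assigned so far: [2, 4]
unit clause [3] forces x3=T; simplify:
  drop -3 from [-3] -> [] (empty!)
  satisfied 3 clause(s); 1 remain; assigned so far: [2, 3, 4]
CONFLICT (empty clause)

Answer: CONFLICT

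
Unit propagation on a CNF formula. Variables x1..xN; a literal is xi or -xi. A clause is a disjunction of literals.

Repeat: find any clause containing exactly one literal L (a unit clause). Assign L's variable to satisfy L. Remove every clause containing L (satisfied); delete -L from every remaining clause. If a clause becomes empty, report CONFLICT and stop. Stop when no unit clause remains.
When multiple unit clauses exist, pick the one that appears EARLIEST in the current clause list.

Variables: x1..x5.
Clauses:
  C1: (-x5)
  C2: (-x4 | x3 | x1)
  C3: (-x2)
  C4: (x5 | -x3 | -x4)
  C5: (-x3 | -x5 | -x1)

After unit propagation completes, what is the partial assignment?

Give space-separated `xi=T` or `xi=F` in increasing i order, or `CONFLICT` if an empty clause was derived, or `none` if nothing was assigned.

unit clause [-5] forces x5=F; simplify:
  drop 5 from [5, -3, -4] -> [-3, -4]
  satisfied 2 clause(s); 3 remain; assigned so far: [5]
unit clause [-2] forces x2=F; simplify:
  satisfied 1 clause(s); 2 remain; assigned so far: [2, 5]

Answer: x2=F x5=F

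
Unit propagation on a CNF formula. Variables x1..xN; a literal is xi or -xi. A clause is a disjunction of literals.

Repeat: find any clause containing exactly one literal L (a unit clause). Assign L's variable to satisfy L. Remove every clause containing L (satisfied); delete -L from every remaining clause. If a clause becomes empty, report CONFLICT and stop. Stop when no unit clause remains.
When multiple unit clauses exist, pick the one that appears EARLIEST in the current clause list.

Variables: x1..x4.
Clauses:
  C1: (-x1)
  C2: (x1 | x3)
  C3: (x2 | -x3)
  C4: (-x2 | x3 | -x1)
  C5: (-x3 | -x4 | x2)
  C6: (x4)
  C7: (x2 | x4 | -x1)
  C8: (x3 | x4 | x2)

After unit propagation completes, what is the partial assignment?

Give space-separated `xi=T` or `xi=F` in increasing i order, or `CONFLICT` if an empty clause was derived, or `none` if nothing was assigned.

unit clause [-1] forces x1=F; simplify:
  drop 1 from [1, 3] -> [3]
  satisfied 3 clause(s); 5 remain; assigned so far: [1]
unit clause [3] forces x3=T; simplify:
  drop -3 from [2, -3] -> [2]
  drop -3 from [-3, -4, 2] -> [-4, 2]
  satisfied 2 clause(s); 3 remain; assigned so far: [1, 3]
unit clause [2] forces x2=T; simplify:
  satisfied 2 clause(s); 1 remain; assigned so far: [1, 2, 3]
unit clause [4] forces x4=T; simplify:
  satisfied 1 clause(s); 0 remain; assigned so far: [1, 2, 3, 4]

Answer: x1=F x2=T x3=T x4=T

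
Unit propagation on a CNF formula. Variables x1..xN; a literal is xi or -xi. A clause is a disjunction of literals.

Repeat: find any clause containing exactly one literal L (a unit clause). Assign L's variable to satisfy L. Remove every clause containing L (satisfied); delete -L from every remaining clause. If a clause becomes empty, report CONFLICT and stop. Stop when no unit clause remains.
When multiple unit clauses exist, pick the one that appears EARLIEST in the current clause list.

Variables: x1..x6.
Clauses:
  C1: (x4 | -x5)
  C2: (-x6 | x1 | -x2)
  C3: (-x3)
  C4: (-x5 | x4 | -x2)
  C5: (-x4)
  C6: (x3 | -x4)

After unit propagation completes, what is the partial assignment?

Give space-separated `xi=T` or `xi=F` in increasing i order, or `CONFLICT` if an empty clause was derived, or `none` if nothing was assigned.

unit clause [-3] forces x3=F; simplify:
  drop 3 from [3, -4] -> [-4]
  satisfied 1 clause(s); 5 remain; assigned so far: [3]
unit clause [-4] forces x4=F; simplify:
  drop 4 from [4, -5] -> [-5]
  drop 4 from [-5, 4, -2] -> [-5, -2]
  satisfied 2 clause(s); 3 remain; assigned so far: [3, 4]
unit clause [-5] forces x5=F; simplify:
  satisfied 2 clause(s); 1 remain; assigned so far: [3, 4, 5]

Answer: x3=F x4=F x5=F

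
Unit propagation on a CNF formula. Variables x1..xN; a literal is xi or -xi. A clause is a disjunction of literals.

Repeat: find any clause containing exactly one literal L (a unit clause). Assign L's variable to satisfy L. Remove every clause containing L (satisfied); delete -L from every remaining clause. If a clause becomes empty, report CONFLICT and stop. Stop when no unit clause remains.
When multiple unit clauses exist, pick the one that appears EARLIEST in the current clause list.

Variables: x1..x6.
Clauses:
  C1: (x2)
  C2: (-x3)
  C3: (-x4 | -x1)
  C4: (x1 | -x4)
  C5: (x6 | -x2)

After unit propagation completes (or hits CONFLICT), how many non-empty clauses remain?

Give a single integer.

unit clause [2] forces x2=T; simplify:
  drop -2 from [6, -2] -> [6]
  satisfied 1 clause(s); 4 remain; assigned so far: [2]
unit clause [-3] forces x3=F; simplify:
  satisfied 1 clause(s); 3 remain; assigned so far: [2, 3]
unit clause [6] forces x6=T; simplify:
  satisfied 1 clause(s); 2 remain; assigned so far: [2, 3, 6]

Answer: 2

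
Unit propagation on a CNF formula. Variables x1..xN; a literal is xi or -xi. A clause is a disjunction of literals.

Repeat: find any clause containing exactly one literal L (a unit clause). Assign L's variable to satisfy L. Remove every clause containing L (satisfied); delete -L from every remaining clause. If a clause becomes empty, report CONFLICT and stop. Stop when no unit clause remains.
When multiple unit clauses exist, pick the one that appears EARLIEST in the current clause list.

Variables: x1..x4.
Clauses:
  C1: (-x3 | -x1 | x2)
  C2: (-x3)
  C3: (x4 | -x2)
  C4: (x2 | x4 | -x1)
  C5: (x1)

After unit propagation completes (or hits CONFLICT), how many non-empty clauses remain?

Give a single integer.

Answer: 2

Derivation:
unit clause [-3] forces x3=F; simplify:
  satisfied 2 clause(s); 3 remain; assigned so far: [3]
unit clause [1] forces x1=T; simplify:
  drop -1 from [2, 4, -1] -> [2, 4]
  satisfied 1 clause(s); 2 remain; assigned so far: [1, 3]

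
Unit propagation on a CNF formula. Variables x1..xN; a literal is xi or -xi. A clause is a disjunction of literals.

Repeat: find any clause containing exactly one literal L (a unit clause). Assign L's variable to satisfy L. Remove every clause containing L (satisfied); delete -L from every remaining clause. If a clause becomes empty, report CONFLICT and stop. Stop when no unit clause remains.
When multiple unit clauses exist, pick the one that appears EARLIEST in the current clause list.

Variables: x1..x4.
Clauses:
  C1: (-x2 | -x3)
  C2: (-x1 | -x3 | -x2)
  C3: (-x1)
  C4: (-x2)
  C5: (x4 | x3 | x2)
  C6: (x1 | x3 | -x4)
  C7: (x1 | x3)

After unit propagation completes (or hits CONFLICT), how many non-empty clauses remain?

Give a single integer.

unit clause [-1] forces x1=F; simplify:
  drop 1 from [1, 3, -4] -> [3, -4]
  drop 1 from [1, 3] -> [3]
  satisfied 2 clause(s); 5 remain; assigned so far: [1]
unit clause [-2] forces x2=F; simplify:
  drop 2 from [4, 3, 2] -> [4, 3]
  satisfied 2 clause(s); 3 remain; assigned so far: [1, 2]
unit clause [3] forces x3=T; simplify:
  satisfied 3 clause(s); 0 remain; assigned so far: [1, 2, 3]

Answer: 0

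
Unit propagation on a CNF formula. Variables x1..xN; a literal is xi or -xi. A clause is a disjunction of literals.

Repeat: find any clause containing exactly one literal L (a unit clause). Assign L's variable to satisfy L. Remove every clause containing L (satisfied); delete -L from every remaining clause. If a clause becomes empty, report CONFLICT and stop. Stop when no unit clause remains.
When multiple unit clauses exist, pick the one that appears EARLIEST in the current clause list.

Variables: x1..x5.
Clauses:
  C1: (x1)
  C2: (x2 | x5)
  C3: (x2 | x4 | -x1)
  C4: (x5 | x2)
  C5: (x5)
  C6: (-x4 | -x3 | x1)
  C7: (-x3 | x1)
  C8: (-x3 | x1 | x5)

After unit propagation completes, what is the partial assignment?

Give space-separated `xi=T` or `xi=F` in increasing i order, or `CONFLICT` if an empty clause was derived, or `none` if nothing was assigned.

Answer: x1=T x5=T

Derivation:
unit clause [1] forces x1=T; simplify:
  drop -1 from [2, 4, -1] -> [2, 4]
  satisfied 4 clause(s); 4 remain; assigned so far: [1]
unit clause [5] forces x5=T; simplify:
  satisfied 3 clause(s); 1 remain; assigned so far: [1, 5]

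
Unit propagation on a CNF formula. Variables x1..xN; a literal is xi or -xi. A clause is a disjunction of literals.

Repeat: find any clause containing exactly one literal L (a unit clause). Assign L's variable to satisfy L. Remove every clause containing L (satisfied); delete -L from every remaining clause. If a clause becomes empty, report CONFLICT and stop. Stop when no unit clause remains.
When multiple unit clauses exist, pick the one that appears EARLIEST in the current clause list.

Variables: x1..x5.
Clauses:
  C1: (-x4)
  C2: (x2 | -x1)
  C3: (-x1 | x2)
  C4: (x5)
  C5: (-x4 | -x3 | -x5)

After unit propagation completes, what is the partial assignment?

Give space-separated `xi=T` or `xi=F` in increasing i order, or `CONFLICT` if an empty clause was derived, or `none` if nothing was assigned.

unit clause [-4] forces x4=F; simplify:
  satisfied 2 clause(s); 3 remain; assigned so far: [4]
unit clause [5] forces x5=T; simplify:
  satisfied 1 clause(s); 2 remain; assigned so far: [4, 5]

Answer: x4=F x5=T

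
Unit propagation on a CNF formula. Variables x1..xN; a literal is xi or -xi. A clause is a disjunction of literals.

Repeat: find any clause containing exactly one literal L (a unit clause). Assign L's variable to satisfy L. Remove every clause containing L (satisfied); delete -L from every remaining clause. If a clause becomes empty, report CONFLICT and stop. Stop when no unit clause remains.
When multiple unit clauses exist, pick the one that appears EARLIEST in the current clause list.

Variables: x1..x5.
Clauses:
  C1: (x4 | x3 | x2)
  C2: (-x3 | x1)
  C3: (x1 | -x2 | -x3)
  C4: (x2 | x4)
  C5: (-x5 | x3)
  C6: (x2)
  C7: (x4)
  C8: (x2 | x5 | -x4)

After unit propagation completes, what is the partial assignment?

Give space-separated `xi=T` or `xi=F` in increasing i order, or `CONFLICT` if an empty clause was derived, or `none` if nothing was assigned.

Answer: x2=T x4=T

Derivation:
unit clause [2] forces x2=T; simplify:
  drop -2 from [1, -2, -3] -> [1, -3]
  satisfied 4 clause(s); 4 remain; assigned so far: [2]
unit clause [4] forces x4=T; simplify:
  satisfied 1 clause(s); 3 remain; assigned so far: [2, 4]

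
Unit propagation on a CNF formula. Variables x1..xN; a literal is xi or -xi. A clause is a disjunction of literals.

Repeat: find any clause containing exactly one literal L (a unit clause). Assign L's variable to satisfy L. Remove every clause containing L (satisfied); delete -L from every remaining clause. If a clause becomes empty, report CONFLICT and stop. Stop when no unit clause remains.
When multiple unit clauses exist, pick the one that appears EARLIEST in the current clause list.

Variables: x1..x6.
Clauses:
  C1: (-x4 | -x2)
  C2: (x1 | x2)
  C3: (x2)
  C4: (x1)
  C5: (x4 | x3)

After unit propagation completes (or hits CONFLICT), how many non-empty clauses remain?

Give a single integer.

Answer: 0

Derivation:
unit clause [2] forces x2=T; simplify:
  drop -2 from [-4, -2] -> [-4]
  satisfied 2 clause(s); 3 remain; assigned so far: [2]
unit clause [-4] forces x4=F; simplify:
  drop 4 from [4, 3] -> [3]
  satisfied 1 clause(s); 2 remain; assigned so far: [2, 4]
unit clause [1] forces x1=T; simplify:
  satisfied 1 clause(s); 1 remain; assigned so far: [1, 2, 4]
unit clause [3] forces x3=T; simplify:
  satisfied 1 clause(s); 0 remain; assigned so far: [1, 2, 3, 4]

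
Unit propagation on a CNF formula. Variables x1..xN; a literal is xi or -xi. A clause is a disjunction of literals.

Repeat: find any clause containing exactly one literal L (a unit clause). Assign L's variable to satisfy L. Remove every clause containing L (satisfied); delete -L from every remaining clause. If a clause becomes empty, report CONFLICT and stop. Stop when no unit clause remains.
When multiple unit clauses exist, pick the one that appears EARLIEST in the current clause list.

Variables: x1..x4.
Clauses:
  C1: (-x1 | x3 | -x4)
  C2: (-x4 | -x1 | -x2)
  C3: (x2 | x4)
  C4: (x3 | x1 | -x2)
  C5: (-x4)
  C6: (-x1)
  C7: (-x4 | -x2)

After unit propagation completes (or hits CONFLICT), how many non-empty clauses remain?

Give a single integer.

Answer: 0

Derivation:
unit clause [-4] forces x4=F; simplify:
  drop 4 from [2, 4] -> [2]
  satisfied 4 clause(s); 3 remain; assigned so far: [4]
unit clause [2] forces x2=T; simplify:
  drop -2 from [3, 1, -2] -> [3, 1]
  satisfied 1 clause(s); 2 remain; assigned so far: [2, 4]
unit clause [-1] forces x1=F; simplify:
  drop 1 from [3, 1] -> [3]
  satisfied 1 clause(s); 1 remain; assigned so far: [1, 2, 4]
unit clause [3] forces x3=T; simplify:
  satisfied 1 clause(s); 0 remain; assigned so far: [1, 2, 3, 4]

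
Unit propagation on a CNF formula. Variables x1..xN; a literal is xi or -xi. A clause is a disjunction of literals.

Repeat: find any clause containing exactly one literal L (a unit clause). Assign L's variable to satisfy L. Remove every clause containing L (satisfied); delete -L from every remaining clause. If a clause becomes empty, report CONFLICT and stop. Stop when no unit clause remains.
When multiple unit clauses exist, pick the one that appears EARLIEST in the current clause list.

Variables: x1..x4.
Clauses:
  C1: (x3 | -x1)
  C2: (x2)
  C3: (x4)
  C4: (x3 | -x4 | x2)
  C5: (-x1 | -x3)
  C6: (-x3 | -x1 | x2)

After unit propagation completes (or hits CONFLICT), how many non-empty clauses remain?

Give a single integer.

unit clause [2] forces x2=T; simplify:
  satisfied 3 clause(s); 3 remain; assigned so far: [2]
unit clause [4] forces x4=T; simplify:
  satisfied 1 clause(s); 2 remain; assigned so far: [2, 4]

Answer: 2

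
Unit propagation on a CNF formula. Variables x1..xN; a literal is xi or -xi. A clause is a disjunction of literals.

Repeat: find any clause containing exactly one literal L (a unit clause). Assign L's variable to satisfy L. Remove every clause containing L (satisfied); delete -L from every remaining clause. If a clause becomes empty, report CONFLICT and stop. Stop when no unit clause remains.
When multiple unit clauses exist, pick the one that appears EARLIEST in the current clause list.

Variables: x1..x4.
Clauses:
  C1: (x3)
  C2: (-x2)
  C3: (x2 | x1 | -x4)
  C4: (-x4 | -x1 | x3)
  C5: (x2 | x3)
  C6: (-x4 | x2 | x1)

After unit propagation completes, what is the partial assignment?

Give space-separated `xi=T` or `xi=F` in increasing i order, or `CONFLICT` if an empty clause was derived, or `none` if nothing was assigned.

unit clause [3] forces x3=T; simplify:
  satisfied 3 clause(s); 3 remain; assigned so far: [3]
unit clause [-2] forces x2=F; simplify:
  drop 2 from [2, 1, -4] -> [1, -4]
  drop 2 from [-4, 2, 1] -> [-4, 1]
  satisfied 1 clause(s); 2 remain; assigned so far: [2, 3]

Answer: x2=F x3=T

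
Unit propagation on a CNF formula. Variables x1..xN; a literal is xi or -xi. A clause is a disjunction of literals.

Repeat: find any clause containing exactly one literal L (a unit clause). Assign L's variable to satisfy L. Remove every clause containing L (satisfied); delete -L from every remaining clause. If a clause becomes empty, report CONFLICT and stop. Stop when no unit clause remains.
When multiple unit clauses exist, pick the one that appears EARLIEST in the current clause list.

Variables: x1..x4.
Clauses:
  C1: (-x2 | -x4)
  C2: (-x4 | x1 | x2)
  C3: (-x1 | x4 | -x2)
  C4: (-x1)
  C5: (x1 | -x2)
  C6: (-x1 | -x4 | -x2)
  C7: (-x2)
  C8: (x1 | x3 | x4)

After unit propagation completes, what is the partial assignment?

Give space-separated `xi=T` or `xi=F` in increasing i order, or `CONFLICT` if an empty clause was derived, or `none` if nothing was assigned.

Answer: x1=F x2=F x3=T x4=F

Derivation:
unit clause [-1] forces x1=F; simplify:
  drop 1 from [-4, 1, 2] -> [-4, 2]
  drop 1 from [1, -2] -> [-2]
  drop 1 from [1, 3, 4] -> [3, 4]
  satisfied 3 clause(s); 5 remain; assigned so far: [1]
unit clause [-2] forces x2=F; simplify:
  drop 2 from [-4, 2] -> [-4]
  satisfied 3 clause(s); 2 remain; assigned so far: [1, 2]
unit clause [-4] forces x4=F; simplify:
  drop 4 from [3, 4] -> [3]
  satisfied 1 clause(s); 1 remain; assigned so far: [1, 2, 4]
unit clause [3] forces x3=T; simplify:
  satisfied 1 clause(s); 0 remain; assigned so far: [1, 2, 3, 4]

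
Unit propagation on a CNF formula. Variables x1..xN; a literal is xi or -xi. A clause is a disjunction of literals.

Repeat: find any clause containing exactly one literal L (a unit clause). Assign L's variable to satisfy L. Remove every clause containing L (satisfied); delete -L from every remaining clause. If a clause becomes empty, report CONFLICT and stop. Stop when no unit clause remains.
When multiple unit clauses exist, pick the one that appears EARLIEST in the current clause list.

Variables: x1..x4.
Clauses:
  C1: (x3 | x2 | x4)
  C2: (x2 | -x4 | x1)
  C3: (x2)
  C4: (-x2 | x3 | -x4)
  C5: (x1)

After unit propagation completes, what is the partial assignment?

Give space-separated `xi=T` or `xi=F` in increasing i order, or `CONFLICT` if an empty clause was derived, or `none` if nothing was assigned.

unit clause [2] forces x2=T; simplify:
  drop -2 from [-2, 3, -4] -> [3, -4]
  satisfied 3 clause(s); 2 remain; assigned so far: [2]
unit clause [1] forces x1=T; simplify:
  satisfied 1 clause(s); 1 remain; assigned so far: [1, 2]

Answer: x1=T x2=T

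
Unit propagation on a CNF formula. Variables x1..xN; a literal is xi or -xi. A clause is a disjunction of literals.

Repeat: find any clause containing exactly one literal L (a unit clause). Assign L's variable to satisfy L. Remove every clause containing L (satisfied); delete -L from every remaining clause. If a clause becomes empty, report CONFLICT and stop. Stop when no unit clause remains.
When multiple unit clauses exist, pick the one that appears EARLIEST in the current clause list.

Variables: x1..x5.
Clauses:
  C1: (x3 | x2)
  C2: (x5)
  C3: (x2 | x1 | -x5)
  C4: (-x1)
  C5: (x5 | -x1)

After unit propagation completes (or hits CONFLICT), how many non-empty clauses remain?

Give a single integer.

unit clause [5] forces x5=T; simplify:
  drop -5 from [2, 1, -5] -> [2, 1]
  satisfied 2 clause(s); 3 remain; assigned so far: [5]
unit clause [-1] forces x1=F; simplify:
  drop 1 from [2, 1] -> [2]
  satisfied 1 clause(s); 2 remain; assigned so far: [1, 5]
unit clause [2] forces x2=T; simplify:
  satisfied 2 clause(s); 0 remain; assigned so far: [1, 2, 5]

Answer: 0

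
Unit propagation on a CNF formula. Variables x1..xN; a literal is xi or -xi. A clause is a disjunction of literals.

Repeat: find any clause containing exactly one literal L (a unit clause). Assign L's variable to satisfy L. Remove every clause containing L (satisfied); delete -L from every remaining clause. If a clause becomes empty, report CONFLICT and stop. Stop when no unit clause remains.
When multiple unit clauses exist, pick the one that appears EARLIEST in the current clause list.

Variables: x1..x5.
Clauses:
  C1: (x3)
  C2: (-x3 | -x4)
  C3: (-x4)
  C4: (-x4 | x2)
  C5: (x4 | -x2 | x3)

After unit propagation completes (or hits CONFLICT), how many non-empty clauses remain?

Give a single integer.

Answer: 0

Derivation:
unit clause [3] forces x3=T; simplify:
  drop -3 from [-3, -4] -> [-4]
  satisfied 2 clause(s); 3 remain; assigned so far: [3]
unit clause [-4] forces x4=F; simplify:
  satisfied 3 clause(s); 0 remain; assigned so far: [3, 4]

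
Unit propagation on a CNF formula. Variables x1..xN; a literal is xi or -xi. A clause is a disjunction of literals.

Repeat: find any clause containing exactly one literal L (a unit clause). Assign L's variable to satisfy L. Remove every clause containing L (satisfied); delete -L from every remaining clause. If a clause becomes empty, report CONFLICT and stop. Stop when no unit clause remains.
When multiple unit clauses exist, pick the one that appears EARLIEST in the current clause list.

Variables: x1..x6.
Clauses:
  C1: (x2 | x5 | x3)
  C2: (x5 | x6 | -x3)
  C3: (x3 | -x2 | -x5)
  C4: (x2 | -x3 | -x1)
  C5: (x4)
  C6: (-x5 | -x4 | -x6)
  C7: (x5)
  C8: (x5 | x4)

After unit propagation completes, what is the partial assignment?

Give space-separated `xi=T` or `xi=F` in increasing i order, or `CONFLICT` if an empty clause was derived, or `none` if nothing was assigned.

unit clause [4] forces x4=T; simplify:
  drop -4 from [-5, -4, -6] -> [-5, -6]
  satisfied 2 clause(s); 6 remain; assigned so far: [4]
unit clause [5] forces x5=T; simplify:
  drop -5 from [3, -2, -5] -> [3, -2]
  drop -5 from [-5, -6] -> [-6]
  satisfied 3 clause(s); 3 remain; assigned so far: [4, 5]
unit clause [-6] forces x6=F; simplify:
  satisfied 1 clause(s); 2 remain; assigned so far: [4, 5, 6]

Answer: x4=T x5=T x6=F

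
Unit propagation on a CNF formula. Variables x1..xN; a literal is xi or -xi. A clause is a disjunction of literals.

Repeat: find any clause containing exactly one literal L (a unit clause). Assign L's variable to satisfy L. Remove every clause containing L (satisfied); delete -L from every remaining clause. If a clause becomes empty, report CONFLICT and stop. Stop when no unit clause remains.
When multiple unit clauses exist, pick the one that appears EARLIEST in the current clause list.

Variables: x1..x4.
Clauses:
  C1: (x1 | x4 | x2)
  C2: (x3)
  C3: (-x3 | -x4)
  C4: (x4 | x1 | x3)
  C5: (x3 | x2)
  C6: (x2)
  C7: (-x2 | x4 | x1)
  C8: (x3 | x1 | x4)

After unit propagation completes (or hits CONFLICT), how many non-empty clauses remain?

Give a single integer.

unit clause [3] forces x3=T; simplify:
  drop -3 from [-3, -4] -> [-4]
  satisfied 4 clause(s); 4 remain; assigned so far: [3]
unit clause [-4] forces x4=F; simplify:
  drop 4 from [1, 4, 2] -> [1, 2]
  drop 4 from [-2, 4, 1] -> [-2, 1]
  satisfied 1 clause(s); 3 remain; assigned so far: [3, 4]
unit clause [2] forces x2=T; simplify:
  drop -2 from [-2, 1] -> [1]
  satisfied 2 clause(s); 1 remain; assigned so far: [2, 3, 4]
unit clause [1] forces x1=T; simplify:
  satisfied 1 clause(s); 0 remain; assigned so far: [1, 2, 3, 4]

Answer: 0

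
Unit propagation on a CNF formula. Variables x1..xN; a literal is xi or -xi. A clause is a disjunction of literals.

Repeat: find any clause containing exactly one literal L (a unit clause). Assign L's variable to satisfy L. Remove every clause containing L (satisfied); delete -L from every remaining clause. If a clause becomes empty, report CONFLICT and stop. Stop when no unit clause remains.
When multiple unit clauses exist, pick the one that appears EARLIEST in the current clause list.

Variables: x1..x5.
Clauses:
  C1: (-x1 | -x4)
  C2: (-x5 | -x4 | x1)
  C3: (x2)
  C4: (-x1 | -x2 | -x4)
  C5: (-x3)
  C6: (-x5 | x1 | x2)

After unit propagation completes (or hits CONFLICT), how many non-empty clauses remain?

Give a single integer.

unit clause [2] forces x2=T; simplify:
  drop -2 from [-1, -2, -4] -> [-1, -4]
  satisfied 2 clause(s); 4 remain; assigned so far: [2]
unit clause [-3] forces x3=F; simplify:
  satisfied 1 clause(s); 3 remain; assigned so far: [2, 3]

Answer: 3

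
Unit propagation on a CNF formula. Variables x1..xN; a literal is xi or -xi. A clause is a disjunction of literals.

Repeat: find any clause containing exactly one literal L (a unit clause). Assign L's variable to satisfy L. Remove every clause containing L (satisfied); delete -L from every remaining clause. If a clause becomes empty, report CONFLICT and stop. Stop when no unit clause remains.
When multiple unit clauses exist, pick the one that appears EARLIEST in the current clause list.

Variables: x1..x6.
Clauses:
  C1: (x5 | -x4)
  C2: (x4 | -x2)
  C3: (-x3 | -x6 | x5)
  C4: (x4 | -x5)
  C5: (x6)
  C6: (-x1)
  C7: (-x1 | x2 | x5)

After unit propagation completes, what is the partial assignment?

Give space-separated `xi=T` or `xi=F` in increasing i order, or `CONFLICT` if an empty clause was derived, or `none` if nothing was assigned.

unit clause [6] forces x6=T; simplify:
  drop -6 from [-3, -6, 5] -> [-3, 5]
  satisfied 1 clause(s); 6 remain; assigned so far: [6]
unit clause [-1] forces x1=F; simplify:
  satisfied 2 clause(s); 4 remain; assigned so far: [1, 6]

Answer: x1=F x6=T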